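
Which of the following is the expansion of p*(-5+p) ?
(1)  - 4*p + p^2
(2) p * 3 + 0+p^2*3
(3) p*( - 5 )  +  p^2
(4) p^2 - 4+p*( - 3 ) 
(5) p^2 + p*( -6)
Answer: 3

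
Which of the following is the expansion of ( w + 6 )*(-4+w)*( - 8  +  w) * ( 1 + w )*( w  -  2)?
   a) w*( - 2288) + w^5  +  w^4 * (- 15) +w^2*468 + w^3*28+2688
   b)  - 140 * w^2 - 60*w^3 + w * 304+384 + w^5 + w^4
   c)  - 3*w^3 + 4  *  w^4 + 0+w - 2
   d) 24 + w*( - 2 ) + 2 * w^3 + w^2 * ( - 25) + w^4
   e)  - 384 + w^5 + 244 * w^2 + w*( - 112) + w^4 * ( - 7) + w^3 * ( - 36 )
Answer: e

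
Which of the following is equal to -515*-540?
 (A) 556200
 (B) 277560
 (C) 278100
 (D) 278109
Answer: C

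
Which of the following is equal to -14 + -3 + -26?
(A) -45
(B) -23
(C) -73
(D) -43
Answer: D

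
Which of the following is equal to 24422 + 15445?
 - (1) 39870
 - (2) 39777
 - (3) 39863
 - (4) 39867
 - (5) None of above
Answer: 4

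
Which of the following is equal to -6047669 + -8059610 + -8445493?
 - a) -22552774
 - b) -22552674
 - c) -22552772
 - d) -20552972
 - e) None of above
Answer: c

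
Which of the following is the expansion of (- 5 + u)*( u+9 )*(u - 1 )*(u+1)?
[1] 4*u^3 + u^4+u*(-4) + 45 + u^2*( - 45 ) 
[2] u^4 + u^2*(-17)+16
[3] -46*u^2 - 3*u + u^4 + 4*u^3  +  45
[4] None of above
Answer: 4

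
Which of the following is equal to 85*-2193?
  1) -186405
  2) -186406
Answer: 1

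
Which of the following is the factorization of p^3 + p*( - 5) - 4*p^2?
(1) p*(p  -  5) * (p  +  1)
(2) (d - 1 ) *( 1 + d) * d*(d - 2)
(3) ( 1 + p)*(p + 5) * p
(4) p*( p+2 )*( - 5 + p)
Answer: 1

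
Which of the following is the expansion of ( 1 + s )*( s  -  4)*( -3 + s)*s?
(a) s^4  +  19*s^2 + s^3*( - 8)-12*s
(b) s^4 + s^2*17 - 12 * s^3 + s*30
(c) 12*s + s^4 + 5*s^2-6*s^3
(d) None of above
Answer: c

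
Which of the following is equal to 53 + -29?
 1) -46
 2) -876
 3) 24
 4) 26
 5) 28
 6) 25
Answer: 3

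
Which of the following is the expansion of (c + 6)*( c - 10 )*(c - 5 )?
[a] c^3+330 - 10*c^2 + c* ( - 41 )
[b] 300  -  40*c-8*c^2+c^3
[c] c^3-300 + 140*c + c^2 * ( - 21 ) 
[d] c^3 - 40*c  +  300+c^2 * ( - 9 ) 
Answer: d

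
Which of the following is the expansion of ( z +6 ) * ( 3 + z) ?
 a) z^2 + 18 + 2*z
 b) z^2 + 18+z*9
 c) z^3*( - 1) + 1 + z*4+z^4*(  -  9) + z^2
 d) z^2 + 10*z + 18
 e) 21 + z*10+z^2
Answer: b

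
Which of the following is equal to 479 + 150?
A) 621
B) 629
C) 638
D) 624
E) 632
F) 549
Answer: B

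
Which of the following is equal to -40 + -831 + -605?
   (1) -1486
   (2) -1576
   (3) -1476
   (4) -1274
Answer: 3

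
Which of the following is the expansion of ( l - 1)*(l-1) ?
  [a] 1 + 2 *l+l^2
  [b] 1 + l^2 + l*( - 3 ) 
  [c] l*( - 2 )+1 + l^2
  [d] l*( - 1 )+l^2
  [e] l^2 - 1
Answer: c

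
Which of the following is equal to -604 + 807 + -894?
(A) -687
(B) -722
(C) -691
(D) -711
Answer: C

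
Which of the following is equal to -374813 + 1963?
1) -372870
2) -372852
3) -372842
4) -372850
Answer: 4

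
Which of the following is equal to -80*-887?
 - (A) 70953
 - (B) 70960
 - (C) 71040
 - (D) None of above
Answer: B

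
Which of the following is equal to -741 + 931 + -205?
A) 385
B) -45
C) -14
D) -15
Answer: D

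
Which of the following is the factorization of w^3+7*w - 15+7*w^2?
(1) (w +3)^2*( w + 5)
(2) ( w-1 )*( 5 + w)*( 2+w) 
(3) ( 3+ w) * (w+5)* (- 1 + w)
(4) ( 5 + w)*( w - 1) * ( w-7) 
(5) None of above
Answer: 3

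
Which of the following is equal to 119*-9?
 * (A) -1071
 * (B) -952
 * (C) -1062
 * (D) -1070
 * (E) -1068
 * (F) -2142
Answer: A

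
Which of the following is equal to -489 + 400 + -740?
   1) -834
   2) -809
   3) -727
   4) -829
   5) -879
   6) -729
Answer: 4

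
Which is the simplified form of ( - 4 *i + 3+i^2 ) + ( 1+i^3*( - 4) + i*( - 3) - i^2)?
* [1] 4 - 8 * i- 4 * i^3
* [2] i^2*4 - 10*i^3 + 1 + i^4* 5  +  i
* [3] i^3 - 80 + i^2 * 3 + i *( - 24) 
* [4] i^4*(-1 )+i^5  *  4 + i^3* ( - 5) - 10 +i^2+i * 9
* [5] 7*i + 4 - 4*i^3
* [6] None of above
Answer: 6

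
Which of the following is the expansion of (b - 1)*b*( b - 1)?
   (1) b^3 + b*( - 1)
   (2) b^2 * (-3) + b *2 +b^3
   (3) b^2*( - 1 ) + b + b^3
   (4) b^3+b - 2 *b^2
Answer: 4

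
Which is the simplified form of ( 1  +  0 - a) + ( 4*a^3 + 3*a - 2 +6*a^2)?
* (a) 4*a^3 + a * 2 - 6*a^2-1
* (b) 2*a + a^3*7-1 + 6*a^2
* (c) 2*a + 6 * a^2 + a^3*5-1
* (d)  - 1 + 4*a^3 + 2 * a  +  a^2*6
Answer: d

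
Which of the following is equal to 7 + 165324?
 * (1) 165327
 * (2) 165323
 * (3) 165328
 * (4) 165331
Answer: 4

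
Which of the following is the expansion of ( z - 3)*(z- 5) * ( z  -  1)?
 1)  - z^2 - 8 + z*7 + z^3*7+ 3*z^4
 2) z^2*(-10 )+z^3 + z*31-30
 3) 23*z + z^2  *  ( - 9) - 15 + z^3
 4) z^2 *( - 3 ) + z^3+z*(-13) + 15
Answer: 3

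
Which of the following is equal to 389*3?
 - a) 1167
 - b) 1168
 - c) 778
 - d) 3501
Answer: a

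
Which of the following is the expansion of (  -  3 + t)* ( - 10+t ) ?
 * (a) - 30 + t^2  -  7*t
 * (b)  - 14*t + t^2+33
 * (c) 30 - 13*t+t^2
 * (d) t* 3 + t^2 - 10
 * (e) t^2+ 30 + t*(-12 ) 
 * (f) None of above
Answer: c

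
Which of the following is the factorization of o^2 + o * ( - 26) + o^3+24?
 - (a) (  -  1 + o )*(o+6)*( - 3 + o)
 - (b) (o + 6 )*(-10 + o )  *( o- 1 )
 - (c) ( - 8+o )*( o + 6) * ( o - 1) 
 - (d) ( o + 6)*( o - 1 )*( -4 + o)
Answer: d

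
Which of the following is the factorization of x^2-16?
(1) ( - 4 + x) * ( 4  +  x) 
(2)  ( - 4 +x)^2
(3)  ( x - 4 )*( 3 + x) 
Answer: 1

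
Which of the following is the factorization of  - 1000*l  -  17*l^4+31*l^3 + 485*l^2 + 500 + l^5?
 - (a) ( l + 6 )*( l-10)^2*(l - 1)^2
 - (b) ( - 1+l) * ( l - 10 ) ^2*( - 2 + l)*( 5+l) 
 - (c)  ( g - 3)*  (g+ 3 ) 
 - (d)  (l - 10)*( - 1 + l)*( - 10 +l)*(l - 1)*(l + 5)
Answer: d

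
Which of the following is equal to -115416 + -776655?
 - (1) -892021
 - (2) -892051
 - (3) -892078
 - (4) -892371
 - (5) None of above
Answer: 5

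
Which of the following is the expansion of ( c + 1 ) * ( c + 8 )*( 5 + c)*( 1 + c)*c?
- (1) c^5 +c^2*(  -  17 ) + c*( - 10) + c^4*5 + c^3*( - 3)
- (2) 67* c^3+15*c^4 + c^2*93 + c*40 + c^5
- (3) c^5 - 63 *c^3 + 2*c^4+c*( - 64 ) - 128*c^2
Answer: 2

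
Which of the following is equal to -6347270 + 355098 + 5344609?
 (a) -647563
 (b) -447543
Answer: a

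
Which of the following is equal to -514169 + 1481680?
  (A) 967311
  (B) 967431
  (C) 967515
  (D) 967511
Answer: D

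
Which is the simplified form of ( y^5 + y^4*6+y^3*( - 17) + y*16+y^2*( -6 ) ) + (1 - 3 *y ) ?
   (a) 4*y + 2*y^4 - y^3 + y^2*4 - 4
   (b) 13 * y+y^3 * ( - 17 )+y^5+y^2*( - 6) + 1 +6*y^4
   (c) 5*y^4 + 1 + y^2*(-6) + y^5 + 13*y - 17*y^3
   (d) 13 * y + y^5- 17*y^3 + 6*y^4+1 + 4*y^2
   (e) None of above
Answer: b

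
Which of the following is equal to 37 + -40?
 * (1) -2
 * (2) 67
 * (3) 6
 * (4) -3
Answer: 4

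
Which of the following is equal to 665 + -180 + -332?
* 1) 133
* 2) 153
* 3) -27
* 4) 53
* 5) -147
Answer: 2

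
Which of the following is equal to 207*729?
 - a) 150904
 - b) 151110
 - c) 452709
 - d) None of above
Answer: d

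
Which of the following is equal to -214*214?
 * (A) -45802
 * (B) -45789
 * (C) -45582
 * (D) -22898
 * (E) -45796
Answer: E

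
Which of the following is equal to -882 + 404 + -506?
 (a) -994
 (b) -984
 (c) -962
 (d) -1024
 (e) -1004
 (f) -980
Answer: b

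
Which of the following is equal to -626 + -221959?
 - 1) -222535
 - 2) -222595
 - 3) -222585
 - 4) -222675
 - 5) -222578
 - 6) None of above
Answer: 3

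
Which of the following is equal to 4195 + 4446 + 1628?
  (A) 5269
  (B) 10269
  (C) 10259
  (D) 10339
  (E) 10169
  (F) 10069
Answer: B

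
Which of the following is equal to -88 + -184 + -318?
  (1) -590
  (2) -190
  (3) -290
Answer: 1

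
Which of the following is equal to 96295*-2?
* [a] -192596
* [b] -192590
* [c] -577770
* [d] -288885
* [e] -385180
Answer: b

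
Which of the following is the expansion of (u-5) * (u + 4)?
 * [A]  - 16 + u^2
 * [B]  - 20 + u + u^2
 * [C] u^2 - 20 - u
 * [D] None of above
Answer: C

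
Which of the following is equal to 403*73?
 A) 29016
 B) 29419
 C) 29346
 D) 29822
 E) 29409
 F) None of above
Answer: B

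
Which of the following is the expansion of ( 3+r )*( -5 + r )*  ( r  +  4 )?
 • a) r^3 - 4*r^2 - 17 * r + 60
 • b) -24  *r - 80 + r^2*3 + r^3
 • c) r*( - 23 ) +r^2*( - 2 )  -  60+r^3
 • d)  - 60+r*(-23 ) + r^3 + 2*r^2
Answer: d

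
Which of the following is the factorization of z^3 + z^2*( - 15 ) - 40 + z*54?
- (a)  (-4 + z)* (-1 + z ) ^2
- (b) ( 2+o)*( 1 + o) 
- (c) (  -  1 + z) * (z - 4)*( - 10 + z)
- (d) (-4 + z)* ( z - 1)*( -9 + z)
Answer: c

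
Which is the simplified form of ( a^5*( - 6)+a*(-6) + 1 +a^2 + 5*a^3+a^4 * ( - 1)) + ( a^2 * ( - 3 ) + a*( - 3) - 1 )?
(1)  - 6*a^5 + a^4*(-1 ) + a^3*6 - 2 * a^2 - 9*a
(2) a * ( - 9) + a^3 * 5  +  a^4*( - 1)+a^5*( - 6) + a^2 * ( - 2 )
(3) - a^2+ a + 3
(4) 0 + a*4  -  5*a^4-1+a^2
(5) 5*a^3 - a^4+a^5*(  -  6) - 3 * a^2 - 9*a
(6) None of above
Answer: 2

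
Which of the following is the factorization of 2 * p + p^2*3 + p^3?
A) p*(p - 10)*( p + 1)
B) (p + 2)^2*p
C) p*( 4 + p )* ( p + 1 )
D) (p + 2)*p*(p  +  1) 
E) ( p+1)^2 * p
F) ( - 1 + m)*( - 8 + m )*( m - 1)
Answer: D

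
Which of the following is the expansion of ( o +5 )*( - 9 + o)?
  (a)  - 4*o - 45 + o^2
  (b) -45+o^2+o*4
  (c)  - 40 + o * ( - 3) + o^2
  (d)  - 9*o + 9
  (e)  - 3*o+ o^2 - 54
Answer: a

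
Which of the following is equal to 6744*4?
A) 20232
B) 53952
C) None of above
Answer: C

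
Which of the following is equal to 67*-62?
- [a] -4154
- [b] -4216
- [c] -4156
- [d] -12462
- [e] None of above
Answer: a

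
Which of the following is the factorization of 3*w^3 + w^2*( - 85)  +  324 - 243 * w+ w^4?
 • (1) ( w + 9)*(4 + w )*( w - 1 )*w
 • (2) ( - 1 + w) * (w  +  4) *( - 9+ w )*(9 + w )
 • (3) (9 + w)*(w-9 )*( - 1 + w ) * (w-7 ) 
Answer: 2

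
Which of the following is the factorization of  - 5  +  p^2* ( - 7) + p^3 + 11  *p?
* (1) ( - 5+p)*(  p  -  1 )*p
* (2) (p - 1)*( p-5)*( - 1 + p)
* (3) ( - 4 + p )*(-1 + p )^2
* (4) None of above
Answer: 2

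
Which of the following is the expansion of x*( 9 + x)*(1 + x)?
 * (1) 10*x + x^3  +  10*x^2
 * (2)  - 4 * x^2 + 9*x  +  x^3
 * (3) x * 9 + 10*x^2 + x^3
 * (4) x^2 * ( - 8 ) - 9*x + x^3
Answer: 3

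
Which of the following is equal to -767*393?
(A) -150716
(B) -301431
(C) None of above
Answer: B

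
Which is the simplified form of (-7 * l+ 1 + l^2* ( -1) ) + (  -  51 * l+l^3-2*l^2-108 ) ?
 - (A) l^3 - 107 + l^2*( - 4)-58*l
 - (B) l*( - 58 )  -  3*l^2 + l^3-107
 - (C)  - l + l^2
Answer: B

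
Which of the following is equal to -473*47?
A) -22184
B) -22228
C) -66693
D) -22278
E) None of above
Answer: E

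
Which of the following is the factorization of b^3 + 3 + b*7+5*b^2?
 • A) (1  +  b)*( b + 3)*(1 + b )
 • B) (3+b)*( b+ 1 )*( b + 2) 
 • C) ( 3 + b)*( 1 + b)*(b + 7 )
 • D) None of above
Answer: A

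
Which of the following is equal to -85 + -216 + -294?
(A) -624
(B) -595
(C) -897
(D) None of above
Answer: B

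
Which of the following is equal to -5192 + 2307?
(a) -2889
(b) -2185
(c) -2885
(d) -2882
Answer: c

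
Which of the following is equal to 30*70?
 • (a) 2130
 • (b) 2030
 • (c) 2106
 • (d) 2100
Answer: d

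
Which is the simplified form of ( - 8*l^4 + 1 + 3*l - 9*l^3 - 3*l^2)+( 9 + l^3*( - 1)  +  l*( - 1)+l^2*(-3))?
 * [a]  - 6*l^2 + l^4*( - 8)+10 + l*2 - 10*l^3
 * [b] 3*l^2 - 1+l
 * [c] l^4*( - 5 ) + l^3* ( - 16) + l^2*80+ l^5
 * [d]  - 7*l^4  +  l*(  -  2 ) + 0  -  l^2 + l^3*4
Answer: a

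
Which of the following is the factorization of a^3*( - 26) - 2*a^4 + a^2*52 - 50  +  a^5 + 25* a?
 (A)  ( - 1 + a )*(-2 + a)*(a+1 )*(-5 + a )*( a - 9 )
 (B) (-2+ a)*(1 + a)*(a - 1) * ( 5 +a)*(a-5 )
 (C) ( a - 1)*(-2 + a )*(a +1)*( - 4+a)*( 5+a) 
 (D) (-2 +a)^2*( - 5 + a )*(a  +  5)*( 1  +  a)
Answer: B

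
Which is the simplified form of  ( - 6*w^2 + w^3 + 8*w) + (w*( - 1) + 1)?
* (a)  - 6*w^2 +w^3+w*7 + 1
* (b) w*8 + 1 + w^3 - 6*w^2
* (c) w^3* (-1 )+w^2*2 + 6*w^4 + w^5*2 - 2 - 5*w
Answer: a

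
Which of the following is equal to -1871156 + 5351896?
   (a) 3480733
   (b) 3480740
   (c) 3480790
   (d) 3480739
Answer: b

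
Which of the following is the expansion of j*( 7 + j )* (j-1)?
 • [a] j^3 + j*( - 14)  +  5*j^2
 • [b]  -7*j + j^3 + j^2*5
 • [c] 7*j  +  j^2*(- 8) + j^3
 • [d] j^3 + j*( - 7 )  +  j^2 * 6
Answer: d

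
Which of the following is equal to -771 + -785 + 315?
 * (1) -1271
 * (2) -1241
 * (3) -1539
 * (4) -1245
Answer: 2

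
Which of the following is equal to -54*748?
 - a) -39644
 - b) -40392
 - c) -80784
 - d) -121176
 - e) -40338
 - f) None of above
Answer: b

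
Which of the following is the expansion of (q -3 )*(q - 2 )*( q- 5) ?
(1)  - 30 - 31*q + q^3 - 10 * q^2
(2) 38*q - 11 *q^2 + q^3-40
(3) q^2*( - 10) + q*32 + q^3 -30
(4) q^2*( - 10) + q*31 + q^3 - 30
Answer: 4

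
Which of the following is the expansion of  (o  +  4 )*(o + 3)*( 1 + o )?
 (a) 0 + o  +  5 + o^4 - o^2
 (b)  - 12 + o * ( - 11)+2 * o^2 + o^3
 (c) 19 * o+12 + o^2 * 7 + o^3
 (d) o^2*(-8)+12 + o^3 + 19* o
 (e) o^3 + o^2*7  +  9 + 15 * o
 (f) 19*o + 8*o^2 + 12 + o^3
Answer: f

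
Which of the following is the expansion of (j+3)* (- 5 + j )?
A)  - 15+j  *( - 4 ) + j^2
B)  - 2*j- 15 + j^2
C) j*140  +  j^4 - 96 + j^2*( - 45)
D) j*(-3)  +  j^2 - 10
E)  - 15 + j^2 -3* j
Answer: B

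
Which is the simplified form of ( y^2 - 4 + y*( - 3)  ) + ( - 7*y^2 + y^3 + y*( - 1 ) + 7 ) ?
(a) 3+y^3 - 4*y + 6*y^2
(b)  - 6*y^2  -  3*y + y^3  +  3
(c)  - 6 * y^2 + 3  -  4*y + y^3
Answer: c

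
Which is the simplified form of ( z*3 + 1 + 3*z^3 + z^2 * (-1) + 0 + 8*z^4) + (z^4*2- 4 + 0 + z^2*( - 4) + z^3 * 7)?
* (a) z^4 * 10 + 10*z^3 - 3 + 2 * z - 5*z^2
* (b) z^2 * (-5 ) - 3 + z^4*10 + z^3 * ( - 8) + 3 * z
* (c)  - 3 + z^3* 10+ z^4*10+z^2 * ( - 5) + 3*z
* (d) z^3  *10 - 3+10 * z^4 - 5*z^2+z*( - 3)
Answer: c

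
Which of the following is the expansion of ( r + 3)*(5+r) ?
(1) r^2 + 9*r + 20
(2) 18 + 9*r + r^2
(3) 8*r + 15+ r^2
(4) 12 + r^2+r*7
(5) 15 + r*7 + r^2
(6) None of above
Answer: 3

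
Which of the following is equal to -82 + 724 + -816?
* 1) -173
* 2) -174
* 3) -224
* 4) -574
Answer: 2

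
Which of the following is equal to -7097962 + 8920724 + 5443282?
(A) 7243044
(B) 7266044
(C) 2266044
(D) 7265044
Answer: B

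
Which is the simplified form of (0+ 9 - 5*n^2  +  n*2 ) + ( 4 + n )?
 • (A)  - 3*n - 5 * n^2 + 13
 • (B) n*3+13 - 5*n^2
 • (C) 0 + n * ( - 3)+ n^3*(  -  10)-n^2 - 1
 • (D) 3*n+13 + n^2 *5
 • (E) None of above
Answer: B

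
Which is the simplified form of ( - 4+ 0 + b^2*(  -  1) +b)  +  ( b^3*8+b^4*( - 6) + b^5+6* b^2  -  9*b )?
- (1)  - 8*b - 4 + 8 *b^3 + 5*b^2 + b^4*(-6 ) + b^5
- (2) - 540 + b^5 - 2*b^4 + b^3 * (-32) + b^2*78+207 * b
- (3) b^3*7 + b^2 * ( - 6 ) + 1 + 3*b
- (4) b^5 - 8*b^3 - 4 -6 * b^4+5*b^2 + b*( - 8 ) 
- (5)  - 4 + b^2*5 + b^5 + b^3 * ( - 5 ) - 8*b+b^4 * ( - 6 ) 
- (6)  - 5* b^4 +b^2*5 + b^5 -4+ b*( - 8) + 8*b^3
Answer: 1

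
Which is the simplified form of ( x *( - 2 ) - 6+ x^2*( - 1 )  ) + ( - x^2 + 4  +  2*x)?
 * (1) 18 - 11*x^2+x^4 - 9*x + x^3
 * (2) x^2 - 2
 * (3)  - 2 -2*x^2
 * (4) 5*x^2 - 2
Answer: 3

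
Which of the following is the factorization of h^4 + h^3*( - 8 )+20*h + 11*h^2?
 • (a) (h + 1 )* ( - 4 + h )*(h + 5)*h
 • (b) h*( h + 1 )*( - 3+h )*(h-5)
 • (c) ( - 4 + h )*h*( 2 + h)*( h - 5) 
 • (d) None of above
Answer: d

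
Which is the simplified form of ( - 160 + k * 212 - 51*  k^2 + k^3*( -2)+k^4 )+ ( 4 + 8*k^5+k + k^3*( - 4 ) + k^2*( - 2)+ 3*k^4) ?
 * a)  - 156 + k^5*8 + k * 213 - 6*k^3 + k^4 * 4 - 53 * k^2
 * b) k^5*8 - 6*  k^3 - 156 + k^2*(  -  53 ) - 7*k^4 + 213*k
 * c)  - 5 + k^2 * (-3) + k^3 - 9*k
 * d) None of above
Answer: a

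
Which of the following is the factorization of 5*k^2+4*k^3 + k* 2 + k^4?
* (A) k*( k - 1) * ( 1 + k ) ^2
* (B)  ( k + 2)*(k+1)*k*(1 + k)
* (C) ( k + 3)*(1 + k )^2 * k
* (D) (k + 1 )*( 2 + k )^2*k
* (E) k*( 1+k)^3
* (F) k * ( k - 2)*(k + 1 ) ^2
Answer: B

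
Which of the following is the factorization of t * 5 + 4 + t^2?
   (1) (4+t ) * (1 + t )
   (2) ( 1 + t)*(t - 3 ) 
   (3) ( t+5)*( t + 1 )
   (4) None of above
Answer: 1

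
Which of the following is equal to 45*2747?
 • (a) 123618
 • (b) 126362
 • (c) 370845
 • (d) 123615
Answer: d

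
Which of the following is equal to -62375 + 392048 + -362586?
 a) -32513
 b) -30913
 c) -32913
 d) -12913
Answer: c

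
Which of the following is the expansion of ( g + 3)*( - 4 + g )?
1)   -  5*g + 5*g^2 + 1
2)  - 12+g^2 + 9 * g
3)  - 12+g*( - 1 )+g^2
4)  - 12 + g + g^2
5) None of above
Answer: 3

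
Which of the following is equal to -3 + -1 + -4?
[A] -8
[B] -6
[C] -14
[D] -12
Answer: A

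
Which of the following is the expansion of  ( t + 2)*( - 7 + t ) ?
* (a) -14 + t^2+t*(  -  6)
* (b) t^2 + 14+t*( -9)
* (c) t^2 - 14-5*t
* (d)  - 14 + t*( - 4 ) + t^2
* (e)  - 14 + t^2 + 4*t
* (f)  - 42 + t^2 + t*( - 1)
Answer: c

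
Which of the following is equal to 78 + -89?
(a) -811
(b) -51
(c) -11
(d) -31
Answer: c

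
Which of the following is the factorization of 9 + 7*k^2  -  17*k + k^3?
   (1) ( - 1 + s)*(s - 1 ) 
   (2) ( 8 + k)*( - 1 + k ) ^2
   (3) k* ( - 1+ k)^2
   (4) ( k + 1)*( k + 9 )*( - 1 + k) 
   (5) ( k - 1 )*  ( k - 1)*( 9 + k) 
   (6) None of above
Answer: 5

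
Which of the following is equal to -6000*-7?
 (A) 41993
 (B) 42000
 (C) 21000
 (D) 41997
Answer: B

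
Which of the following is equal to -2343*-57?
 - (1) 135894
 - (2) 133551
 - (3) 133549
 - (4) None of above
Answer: 2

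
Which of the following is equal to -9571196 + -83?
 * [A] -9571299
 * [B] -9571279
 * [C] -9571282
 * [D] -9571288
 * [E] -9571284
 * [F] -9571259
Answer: B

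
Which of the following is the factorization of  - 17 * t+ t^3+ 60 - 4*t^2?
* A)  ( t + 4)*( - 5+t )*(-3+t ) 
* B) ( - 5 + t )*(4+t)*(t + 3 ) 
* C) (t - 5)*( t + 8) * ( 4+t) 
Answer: A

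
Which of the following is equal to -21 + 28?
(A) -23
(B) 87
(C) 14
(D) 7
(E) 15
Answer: D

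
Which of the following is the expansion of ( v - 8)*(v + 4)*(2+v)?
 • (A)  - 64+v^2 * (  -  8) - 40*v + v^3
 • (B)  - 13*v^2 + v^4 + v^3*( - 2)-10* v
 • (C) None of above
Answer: C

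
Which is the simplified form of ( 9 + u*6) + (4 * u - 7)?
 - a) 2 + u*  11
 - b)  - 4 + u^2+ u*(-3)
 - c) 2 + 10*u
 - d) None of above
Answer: c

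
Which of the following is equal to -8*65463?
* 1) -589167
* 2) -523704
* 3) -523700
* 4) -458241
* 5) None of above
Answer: 2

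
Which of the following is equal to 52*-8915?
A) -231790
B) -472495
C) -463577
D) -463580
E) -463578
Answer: D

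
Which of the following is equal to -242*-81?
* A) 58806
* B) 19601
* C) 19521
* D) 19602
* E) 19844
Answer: D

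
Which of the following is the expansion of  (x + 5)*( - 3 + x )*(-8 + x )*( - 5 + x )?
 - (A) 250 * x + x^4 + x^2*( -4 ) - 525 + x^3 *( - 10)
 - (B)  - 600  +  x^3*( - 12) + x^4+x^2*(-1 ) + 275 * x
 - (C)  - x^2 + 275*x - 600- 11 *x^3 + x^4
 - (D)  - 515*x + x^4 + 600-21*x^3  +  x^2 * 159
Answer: C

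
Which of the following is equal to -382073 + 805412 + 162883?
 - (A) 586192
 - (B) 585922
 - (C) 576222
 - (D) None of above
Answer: D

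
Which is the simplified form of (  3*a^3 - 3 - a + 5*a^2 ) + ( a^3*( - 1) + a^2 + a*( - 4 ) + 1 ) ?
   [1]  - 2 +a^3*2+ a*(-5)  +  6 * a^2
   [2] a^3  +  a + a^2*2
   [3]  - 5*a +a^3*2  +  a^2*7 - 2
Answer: 1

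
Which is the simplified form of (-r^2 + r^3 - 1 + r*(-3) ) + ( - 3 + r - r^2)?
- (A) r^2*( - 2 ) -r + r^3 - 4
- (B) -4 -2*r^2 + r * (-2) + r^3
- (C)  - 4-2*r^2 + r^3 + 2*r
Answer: B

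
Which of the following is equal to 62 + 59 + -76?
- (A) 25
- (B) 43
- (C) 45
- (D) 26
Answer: C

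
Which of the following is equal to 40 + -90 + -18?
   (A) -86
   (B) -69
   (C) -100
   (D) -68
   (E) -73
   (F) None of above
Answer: D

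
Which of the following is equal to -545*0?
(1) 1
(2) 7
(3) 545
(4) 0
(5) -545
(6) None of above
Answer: 4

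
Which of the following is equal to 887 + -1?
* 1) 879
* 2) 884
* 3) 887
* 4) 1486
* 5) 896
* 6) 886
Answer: 6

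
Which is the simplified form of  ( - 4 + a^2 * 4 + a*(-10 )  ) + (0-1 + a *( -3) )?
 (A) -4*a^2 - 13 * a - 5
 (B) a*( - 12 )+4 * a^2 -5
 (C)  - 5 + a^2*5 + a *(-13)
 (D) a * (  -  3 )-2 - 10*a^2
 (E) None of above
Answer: E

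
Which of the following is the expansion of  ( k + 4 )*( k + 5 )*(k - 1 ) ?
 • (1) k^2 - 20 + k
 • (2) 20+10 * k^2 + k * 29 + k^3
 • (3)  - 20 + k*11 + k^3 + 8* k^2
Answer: 3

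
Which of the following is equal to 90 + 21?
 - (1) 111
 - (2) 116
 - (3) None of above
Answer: 1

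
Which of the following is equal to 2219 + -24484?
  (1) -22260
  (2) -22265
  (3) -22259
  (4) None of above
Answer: 2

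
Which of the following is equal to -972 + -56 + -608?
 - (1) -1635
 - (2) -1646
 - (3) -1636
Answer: 3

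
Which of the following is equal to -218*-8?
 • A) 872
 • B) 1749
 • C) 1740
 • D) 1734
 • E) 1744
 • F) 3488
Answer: E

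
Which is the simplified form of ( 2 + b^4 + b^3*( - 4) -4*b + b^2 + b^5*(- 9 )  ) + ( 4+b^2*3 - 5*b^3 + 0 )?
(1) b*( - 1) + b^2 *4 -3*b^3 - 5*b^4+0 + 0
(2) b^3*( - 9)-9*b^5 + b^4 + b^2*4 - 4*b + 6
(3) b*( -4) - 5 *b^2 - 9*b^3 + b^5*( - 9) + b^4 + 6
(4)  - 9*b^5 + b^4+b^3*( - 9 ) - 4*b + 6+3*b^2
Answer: 2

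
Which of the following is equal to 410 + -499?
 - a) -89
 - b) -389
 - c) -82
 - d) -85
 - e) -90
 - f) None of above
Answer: a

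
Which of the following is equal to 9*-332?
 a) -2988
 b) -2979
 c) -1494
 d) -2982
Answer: a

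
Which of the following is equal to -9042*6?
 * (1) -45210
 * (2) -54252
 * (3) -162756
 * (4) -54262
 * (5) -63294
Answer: 2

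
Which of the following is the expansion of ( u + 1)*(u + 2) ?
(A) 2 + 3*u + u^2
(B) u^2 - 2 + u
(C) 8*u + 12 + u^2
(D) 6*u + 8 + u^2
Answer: A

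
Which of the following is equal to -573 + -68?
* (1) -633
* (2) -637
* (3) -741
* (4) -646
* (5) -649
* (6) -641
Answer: 6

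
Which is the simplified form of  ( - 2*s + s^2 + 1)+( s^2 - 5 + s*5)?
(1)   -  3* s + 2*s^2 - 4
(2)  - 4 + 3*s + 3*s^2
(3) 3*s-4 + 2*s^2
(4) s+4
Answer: 3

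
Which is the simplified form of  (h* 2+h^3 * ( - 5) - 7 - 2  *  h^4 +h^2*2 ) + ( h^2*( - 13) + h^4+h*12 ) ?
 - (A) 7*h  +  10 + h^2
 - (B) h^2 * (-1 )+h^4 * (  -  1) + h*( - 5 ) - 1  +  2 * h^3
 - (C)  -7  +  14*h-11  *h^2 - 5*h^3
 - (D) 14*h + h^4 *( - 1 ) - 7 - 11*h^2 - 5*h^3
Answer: D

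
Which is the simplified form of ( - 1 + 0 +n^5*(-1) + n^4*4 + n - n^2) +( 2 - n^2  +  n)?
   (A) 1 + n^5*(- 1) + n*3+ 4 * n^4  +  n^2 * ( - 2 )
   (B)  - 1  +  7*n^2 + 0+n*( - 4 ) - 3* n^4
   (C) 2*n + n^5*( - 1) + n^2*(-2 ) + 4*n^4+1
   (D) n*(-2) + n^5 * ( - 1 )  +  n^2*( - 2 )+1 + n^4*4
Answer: C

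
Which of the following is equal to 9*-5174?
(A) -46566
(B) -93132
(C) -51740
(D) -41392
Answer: A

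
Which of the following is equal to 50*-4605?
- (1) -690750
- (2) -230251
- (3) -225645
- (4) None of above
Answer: 4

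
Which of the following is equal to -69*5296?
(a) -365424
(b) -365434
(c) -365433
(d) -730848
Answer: a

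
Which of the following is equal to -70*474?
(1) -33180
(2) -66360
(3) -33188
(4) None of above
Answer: 1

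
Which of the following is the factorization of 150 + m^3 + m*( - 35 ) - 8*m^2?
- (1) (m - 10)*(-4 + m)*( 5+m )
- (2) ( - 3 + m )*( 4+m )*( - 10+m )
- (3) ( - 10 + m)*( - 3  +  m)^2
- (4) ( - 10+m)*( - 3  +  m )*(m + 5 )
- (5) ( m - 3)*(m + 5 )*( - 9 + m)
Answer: 4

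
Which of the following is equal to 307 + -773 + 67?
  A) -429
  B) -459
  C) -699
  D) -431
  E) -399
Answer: E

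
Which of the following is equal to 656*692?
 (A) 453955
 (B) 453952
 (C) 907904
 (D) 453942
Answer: B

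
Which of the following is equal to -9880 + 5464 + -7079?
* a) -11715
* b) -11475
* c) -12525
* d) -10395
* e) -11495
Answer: e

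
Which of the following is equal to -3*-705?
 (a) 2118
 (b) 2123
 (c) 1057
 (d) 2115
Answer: d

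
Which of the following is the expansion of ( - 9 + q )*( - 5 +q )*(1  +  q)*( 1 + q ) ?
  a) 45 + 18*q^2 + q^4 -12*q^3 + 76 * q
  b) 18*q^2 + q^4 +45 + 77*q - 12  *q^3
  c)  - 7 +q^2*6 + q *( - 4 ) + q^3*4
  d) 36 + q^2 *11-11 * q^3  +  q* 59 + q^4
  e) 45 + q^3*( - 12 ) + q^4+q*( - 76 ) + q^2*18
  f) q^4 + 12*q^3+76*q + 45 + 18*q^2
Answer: a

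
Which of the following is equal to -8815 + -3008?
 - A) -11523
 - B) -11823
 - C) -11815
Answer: B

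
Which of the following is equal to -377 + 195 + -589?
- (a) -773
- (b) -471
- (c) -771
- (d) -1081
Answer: c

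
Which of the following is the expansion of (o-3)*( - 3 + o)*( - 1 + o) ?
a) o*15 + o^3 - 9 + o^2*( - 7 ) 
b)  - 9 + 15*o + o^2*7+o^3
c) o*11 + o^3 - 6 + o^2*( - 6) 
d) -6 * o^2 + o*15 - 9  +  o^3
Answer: a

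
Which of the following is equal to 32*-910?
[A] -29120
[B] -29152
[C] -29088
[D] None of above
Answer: A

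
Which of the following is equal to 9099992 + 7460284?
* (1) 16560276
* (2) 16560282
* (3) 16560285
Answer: 1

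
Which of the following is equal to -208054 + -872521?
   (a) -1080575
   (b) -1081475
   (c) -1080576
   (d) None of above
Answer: a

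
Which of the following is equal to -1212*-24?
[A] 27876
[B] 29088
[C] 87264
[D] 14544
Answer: B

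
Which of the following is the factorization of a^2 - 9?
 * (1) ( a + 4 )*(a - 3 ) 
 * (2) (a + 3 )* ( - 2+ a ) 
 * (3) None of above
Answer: 3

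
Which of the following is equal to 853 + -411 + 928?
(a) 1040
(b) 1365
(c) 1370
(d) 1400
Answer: c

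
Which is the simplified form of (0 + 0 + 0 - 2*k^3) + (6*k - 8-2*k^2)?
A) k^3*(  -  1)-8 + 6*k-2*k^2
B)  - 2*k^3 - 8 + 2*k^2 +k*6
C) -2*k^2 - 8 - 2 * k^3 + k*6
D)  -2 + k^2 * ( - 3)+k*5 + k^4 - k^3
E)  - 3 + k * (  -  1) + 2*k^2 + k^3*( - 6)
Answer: C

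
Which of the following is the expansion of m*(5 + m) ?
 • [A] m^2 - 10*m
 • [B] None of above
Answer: B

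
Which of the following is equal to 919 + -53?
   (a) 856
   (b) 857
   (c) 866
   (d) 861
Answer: c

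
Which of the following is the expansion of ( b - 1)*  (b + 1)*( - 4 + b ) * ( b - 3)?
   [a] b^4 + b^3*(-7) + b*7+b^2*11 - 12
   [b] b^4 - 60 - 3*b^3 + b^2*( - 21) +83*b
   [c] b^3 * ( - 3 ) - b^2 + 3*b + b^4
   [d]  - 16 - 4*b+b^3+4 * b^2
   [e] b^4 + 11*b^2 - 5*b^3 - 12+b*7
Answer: a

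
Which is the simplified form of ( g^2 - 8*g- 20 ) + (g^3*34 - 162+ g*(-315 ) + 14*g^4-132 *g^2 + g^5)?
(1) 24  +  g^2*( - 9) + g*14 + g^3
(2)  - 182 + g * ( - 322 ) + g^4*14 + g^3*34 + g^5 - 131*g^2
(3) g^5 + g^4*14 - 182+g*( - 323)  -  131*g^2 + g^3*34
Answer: 3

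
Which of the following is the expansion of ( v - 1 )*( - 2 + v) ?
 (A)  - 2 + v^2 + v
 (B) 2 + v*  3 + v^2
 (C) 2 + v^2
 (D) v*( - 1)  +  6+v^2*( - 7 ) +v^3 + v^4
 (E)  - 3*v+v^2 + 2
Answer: E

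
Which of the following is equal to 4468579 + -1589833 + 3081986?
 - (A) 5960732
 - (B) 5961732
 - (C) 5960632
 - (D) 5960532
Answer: A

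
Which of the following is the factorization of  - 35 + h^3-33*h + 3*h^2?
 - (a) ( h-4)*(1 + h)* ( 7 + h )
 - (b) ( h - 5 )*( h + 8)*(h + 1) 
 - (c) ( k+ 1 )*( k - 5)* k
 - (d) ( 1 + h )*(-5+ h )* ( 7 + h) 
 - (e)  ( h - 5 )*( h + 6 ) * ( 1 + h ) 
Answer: d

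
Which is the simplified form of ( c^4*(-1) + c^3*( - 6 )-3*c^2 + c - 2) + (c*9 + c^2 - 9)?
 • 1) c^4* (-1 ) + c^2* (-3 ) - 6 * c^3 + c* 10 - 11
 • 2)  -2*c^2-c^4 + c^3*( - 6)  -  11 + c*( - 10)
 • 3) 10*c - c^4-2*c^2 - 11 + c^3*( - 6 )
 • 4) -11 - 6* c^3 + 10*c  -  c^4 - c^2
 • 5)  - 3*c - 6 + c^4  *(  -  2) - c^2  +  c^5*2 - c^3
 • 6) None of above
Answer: 3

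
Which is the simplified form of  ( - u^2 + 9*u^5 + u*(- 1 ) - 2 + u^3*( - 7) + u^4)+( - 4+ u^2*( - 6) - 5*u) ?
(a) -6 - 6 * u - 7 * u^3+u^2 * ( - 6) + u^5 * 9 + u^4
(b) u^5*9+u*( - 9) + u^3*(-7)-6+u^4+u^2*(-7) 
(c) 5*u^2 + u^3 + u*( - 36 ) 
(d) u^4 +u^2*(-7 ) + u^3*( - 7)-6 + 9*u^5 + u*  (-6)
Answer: d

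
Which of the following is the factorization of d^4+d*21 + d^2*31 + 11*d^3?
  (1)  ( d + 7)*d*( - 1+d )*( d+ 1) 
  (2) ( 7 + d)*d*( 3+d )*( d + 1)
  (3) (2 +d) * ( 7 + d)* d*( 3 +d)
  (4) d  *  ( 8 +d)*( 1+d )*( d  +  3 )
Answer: 2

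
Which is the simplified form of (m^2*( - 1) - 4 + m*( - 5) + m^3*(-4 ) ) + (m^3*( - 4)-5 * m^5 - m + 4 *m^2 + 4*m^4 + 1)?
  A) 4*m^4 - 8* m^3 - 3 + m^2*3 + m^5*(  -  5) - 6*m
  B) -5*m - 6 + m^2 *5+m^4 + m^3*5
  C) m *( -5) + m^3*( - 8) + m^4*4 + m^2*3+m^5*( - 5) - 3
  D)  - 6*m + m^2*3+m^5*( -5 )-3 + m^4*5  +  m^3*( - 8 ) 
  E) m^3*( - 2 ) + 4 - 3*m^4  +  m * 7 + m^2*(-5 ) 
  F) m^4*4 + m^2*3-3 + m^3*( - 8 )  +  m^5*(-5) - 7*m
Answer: A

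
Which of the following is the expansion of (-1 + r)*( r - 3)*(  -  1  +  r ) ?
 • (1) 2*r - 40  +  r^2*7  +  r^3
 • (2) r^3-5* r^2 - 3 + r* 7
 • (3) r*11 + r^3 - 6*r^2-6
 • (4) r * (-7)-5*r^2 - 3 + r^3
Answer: 2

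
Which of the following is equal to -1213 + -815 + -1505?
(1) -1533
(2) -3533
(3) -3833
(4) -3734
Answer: 2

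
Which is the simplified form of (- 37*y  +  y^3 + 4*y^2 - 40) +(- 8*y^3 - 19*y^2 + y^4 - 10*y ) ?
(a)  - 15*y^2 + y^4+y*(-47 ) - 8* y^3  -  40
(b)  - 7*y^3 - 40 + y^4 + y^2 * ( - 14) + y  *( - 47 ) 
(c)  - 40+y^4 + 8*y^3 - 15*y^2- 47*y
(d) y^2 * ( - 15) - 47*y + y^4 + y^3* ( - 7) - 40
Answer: d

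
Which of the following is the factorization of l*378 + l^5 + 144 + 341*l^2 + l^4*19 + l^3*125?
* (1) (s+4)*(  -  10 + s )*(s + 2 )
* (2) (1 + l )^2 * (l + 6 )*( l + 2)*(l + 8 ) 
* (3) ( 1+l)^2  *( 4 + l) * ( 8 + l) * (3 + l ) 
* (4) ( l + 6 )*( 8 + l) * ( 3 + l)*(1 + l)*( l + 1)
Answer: 4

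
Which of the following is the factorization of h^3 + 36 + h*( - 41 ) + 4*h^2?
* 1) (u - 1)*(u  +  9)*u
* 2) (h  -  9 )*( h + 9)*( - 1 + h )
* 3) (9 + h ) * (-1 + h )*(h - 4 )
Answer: 3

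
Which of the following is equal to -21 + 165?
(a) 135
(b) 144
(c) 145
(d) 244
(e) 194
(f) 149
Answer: b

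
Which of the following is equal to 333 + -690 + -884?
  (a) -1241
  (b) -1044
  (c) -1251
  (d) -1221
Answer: a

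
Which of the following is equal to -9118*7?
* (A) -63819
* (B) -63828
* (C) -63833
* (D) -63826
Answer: D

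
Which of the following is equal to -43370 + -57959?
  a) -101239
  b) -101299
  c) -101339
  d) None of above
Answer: d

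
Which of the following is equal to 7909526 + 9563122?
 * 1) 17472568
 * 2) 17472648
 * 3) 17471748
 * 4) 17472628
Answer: 2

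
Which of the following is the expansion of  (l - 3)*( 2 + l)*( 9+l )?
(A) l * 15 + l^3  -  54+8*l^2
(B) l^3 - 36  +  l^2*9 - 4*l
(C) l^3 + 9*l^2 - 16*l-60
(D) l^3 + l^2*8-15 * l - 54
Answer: D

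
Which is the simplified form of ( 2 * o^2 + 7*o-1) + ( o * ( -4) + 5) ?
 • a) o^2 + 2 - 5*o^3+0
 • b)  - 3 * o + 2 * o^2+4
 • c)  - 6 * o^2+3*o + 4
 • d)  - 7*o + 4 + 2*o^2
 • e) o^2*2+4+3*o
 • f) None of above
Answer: e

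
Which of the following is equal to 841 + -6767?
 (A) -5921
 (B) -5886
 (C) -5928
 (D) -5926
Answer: D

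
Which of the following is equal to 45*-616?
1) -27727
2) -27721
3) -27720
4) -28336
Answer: 3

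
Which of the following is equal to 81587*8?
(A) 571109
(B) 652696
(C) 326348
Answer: B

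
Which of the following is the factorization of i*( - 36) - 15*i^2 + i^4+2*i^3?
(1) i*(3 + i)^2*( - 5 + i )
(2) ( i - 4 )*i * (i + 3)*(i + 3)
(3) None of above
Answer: 2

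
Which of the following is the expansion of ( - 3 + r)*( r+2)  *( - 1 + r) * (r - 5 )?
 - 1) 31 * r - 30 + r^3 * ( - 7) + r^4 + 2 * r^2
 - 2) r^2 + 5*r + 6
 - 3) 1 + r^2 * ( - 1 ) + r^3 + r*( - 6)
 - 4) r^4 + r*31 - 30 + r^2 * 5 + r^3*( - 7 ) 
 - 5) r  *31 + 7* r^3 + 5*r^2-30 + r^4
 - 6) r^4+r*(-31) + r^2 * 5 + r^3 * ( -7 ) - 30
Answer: 4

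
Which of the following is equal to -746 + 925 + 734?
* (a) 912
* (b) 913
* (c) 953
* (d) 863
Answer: b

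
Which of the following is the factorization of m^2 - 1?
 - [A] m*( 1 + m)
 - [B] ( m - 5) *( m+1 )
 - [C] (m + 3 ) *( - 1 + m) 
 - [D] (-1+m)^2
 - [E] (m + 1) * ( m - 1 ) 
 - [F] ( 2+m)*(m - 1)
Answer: E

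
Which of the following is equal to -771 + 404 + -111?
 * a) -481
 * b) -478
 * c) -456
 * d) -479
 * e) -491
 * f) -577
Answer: b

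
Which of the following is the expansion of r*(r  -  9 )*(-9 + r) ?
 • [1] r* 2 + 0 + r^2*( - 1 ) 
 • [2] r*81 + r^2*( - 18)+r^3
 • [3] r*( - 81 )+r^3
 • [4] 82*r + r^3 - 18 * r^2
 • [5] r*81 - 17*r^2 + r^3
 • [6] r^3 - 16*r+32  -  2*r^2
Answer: 2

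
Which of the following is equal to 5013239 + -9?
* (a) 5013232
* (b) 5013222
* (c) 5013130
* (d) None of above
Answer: d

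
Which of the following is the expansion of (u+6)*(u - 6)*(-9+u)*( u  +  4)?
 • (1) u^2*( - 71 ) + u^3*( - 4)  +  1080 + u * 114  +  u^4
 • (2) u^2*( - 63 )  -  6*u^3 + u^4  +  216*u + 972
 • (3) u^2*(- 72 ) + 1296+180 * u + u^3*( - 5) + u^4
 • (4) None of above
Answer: 3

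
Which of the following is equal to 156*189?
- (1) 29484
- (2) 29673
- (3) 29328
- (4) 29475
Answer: 1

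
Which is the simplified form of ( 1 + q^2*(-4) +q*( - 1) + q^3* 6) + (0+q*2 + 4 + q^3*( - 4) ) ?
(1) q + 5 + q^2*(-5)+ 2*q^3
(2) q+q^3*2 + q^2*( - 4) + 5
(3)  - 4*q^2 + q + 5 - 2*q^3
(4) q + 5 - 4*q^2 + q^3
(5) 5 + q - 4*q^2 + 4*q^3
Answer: 2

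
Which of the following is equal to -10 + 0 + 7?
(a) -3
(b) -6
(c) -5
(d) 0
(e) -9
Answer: a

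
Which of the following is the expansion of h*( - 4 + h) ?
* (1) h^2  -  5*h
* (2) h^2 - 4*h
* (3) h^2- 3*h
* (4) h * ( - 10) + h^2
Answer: 2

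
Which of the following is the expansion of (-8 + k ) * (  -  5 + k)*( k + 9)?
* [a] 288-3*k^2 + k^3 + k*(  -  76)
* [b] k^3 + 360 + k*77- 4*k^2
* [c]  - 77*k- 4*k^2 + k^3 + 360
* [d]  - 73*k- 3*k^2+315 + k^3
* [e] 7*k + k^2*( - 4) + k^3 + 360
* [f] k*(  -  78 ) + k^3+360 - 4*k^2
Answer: c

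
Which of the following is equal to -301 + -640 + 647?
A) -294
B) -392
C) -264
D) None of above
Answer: A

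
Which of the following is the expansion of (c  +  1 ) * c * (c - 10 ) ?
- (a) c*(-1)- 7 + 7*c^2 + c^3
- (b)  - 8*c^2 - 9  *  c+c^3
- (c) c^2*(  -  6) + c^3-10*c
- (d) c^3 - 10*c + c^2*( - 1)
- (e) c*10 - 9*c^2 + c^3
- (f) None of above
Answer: f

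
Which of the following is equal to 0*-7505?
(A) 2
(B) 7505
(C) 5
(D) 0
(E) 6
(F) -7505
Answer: D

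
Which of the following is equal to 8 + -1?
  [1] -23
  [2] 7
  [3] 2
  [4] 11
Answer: 2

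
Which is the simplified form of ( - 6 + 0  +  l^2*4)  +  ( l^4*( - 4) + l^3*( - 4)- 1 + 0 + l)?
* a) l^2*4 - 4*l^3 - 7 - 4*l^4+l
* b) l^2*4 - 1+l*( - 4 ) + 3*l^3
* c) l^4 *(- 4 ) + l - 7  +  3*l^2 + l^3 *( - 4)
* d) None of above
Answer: a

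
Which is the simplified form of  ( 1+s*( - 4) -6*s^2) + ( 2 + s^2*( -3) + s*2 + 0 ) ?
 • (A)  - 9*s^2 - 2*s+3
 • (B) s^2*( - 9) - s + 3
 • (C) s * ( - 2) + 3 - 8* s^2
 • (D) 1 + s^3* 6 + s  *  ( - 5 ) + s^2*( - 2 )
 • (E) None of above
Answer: A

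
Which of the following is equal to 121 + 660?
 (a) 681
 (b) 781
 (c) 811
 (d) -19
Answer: b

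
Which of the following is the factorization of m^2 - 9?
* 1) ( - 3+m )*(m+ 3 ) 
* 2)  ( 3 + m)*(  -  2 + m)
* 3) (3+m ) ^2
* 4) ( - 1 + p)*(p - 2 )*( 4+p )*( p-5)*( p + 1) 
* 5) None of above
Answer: 1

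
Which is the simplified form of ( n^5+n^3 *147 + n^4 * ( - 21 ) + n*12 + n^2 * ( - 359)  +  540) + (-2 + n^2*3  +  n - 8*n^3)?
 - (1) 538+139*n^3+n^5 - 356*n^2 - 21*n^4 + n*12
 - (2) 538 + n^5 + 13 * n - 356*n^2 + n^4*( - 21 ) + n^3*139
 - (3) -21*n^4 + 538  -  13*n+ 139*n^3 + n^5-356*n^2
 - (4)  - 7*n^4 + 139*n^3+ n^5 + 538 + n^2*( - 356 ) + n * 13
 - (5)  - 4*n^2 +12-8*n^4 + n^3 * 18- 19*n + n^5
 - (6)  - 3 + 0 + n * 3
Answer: 2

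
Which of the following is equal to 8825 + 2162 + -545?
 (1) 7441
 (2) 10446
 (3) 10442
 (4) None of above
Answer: 3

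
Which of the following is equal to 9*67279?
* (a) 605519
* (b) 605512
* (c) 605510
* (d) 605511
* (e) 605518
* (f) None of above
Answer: d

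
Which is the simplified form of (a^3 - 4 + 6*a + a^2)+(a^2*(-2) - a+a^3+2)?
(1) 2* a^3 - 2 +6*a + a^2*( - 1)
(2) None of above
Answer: 2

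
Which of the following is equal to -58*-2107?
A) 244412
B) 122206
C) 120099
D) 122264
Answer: B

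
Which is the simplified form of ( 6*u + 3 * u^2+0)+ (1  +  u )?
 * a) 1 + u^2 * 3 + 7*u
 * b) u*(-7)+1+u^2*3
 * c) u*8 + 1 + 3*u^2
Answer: a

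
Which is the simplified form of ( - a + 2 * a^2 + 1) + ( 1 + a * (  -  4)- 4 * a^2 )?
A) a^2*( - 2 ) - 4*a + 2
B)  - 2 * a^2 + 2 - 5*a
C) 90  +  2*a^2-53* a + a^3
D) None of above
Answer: B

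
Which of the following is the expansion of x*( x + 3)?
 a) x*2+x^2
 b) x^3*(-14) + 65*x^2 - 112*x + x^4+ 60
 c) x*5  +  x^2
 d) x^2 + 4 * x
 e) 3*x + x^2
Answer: e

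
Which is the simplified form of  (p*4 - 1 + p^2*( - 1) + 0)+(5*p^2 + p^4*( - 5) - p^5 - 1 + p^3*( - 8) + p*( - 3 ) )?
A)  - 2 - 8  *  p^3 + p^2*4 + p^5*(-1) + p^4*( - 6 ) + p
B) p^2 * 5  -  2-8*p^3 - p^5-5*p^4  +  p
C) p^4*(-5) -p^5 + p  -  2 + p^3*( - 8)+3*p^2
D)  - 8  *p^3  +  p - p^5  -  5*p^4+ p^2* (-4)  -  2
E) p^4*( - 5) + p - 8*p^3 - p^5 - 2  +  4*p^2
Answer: E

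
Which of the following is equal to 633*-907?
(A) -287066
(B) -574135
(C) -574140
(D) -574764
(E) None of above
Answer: E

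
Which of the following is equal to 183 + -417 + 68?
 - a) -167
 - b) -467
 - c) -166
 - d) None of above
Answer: c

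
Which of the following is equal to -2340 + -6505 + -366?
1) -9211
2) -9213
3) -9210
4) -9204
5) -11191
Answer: 1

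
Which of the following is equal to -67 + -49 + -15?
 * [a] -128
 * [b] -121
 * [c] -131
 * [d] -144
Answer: c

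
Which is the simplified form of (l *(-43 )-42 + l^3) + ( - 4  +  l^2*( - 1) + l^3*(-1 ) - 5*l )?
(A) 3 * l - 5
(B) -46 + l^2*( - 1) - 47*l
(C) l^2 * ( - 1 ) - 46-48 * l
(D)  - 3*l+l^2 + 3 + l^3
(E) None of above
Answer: C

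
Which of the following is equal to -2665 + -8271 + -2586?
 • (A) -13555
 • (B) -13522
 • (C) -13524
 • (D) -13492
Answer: B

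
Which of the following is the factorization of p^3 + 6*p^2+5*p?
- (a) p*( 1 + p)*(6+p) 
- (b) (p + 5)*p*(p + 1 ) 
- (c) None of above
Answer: b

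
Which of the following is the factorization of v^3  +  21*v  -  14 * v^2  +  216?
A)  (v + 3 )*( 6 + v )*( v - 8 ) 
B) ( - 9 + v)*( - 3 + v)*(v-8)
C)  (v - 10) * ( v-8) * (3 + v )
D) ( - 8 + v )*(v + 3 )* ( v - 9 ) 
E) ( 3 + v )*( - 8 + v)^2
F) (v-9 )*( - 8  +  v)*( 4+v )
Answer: D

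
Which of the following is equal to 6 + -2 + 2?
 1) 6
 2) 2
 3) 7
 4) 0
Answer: 1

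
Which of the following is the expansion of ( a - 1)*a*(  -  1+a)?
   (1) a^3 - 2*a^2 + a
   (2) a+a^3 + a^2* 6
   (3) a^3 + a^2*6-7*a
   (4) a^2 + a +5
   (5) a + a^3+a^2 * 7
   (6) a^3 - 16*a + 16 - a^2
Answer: 1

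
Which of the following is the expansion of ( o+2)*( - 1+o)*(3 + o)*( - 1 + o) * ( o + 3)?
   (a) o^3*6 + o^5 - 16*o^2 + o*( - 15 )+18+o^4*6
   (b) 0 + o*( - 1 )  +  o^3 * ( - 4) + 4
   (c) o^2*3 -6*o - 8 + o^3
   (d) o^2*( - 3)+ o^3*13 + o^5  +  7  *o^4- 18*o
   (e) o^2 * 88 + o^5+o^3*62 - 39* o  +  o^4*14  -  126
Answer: a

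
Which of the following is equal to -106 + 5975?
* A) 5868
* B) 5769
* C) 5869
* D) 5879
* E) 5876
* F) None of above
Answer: C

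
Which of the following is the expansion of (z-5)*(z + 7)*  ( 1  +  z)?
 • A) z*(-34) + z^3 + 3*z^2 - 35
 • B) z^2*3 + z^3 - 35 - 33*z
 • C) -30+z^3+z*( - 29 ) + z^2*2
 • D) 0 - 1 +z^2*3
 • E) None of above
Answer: B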